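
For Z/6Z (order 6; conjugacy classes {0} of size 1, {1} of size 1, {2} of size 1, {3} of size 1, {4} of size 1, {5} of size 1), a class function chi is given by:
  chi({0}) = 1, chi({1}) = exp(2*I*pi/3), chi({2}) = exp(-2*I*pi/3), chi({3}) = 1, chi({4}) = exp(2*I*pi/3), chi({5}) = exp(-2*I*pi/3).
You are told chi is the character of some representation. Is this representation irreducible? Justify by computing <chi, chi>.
Irreducible: <chi, chi> = 1.

Details: <chi, chi> = (1/|G|) sum_C |C| * |chi(C)|^2 = (1/6)[1*|1|^2 + 1*|exp(2*I*pi/3)|^2 + 1*|exp(-2*I*pi/3)|^2 + 1*|1|^2 + 1*|exp(2*I*pi/3)|^2 + 1*|exp(-2*I*pi/3)|^2]
  = (1/6)[(1) + (1) + (1) + (1) + (1) + (1)] = 6/6 = 1.
(Exp terms are combined using exp(i*s)*conj(exp(i*t)) = exp(i*(s-t)), and sums of them are collapsed using the identity that for every m > 1 the m distinct m-th roots of unity sum to 0, e.g. 1 + exp(2*I*pi/3) + exp(-2*I*pi/3) = 0.)
A character is irreducible iff <chi, chi> = 1, so this representation is irreducible.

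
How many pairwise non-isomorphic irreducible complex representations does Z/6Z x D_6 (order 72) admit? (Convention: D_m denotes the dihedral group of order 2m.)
36

Why: The number of irreducible complex representations of a finite group equals its number of conjugacy classes. For a direct product, #classes(G x H) = #classes(G) * #classes(H). Z/6Z has 6 classes (abelian), D_6 has 6 classes, so 6 * 6 = 36, so Z/6Z x D_6 (order 72) has exactly 36 irreducible complex representations.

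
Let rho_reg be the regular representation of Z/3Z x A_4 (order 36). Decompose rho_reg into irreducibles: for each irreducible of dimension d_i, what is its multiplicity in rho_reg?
Each irreducible V_i of dimension d_i appears with multiplicity d_i, i.e. rho_reg = (direct sum over all irreducibles V_i) d_i V_i. The irreducible dimensions for Z/3Z x A_4 are 1, 1, 1, 1, 1, 1, 1, 1, 1, 3, 3, 3: 9 irreducibles of dimension 1, each with multiplicity 1; 3 irreducibles of dimension 3, each with multiplicity 3. Total dimension 9*1*1 + 3*3*3 = 36 = |G|.

Details: General theorem: in the regular representation of a finite group G, each irreducible appears with multiplicity equal to its dimension. Check: dim(rho_reg) = sum d_i^2 = 1 + 1 + 1 + 1 + 1 + 1 + 1 + 1 + 1 + 9 + 9 + 9 = 36 = |G|.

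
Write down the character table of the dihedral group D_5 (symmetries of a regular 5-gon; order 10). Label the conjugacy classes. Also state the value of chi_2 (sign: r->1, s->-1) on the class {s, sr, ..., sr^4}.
Conjugacy classes: {e} of size 1, {r^1, r^4} of size 2, {r^2, r^3} of size 2, {s, sr, ..., sr^4} of size 5.
Character table:
  irrep \ class              {e} (size 1)  {r^1, r^4} (size 2)  {r^2, r^3} (size 2)  {s, sr, ..., sr^4} (size 5)
  chi_1 (triv)               1             1                    1                    1                          
  chi_2 (sign: r->1, s->-1)  1             1                    1                    -1                         
  chi_3 (2d, j=1)            2             -1/2 + sqrt(5)/2     -sqrt(5)/2 - 1/2     0                          
  chi_4 (2d, j=2)            2             -sqrt(5)/2 - 1/2     -1/2 + sqrt(5)/2     0                          

Spot check: chi_2 (sign: r->1, s->-1) on {s, sr, ..., sr^4} = -1.

Solution. D_5 has order 2*5 = 10 with 4 conjugacy classes, hence 4 irreducibles. Sum of squared dims 1 + 1 + 4 + 4 = 10 = |G|. Linear characters come from the abelianisation; the 2-dimensional irreps have character r^k -> 2*cos(2*pi*j*k/5), reflections -> 0.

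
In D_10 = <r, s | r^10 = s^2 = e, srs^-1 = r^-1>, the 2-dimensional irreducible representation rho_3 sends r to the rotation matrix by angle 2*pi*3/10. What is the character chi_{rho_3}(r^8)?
chi_{rho_3}(r^8) = 2*cos(2*pi*3*8/10) = -sqrt(5)/2 - 1/2

rho_3(r^8) is rotation by angle 2*pi*3*8/10, whose trace is 2*cos(2*pi*3*8/10) = -sqrt(5)/2 - 1/2.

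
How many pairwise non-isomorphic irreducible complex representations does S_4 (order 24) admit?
5

Explanation: The number of irreducible complex representations of a finite group equals its number of conjugacy classes. Conjugacy classes in S_4 correspond to cycle types, i.e. partitions of 4; there are p(4) = 5 of them, so S_4 (order 24) has exactly 5 irreducible complex representations.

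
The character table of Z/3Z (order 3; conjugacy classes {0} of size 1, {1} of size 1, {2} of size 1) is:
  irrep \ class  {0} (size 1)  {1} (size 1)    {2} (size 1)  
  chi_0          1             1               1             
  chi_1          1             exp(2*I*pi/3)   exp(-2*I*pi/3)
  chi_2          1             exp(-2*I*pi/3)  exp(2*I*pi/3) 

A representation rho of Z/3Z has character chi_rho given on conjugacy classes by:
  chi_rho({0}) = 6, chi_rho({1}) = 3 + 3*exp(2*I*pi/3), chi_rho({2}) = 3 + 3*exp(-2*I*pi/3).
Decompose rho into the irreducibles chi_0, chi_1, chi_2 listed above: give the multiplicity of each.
Multiplicities: chi_0: 3, chi_1: 3, chi_2: 0.

Why: Use <chi_rho, chi> = (1/|G|) sum_C |C| * chi_rho(C) * conj(chi(C)) with |G| = 3 for each irreducible chi in the table:
  <chi_rho, chi_0> = (1/3)[1*(6)*conj(1) + 1*(3 + 3*exp(2*I*pi/3))*conj(1) + 1*(3 + 3*exp(-2*I*pi/3))*conj(1)]
      = (1/3)[(6) + (3 + 3*exp(2*I*pi/3)) + (3 + 3*exp(-2*I*pi/3))] = 9/3 = 3
  <chi_rho, chi_1> = (1/3)[1*(6)*conj(1) + 1*(3 + 3*exp(2*I*pi/3))*conj(exp(2*I*pi/3)) + 1*(3 + 3*exp(-2*I*pi/3))*conj(exp(-2*I*pi/3))]
      = (1/3)[(6) + (3 + 3*exp(-2*I*pi/3)) + (3 + 3*exp(2*I*pi/3))] = 9/3 = 3
  <chi_rho, chi_2> = (1/3)[1*(6)*conj(1) + 1*(3 + 3*exp(2*I*pi/3))*conj(exp(-2*I*pi/3)) + 1*(3 + 3*exp(-2*I*pi/3))*conj(exp(2*I*pi/3))]
      = (1/3)[(6) + (-3) + (-3)] = 0/3 = 0
(Exp terms are combined using exp(i*s)*conj(exp(i*t)) = exp(i*(s-t)), and sums of them are collapsed using the identity that for every m > 1 the m distinct m-th roots of unity sum to 0, e.g. 1 + exp(2*I*pi/3) + exp(-2*I*pi/3) = 0.)
Dimension check: dim(rho) = sum (mult * dim) = 3*1 + 3*1 + 0*1 = 6 = chi_rho(e) = 6.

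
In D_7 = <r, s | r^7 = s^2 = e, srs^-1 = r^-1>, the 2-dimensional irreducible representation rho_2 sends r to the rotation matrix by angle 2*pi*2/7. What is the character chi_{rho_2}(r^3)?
chi_{rho_2}(r^3) = 2*cos(2*pi*2*3/7) = 2*cos(2*pi/7)

Why: rho_2(r^3) is rotation by angle 2*pi*2*3/7, whose trace is 2*cos(2*pi*2*3/7) = 2*cos(2*pi/7).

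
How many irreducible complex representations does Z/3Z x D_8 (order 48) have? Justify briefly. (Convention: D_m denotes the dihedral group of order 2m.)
21

Working: The number of irreducible complex representations of a finite group equals its number of conjugacy classes. For a direct product, #classes(G x H) = #classes(G) * #classes(H). Z/3Z has 3 classes (abelian), D_8 has 7 classes, so 3 * 7 = 21, so Z/3Z x D_8 (order 48) has exactly 21 irreducible complex representations.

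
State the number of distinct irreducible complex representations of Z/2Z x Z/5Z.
10

Proof sketch: The number of irreducible complex representations of a finite group equals its number of conjugacy classes. Z/2Z x Z/5Z is abelian of order 10, so every element is its own conjugacy class: 10 classes, so Z/2Z x Z/5Z (order 10) has exactly 10 irreducible complex representations.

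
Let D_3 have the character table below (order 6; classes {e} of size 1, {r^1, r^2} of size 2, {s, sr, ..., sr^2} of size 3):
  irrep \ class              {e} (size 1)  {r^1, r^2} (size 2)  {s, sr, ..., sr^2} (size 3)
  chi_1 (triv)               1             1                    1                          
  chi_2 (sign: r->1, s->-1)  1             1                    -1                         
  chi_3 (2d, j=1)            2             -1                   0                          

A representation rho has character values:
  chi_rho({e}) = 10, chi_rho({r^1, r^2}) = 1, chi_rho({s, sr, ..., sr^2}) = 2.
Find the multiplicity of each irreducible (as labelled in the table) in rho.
Multiplicities: chi_1: 3, chi_2: 1, chi_3: 3.

Argument: Use <chi_rho, chi> = (1/|G|) sum_C |C| * chi_rho(C) * conj(chi(C)) with |G| = 6 for each irreducible chi in the table:
  <chi_rho, chi_1> = (1/6)[1*(10)*conj(1) + 2*(1)*conj(1) + 3*(2)*conj(1)]
      = (1/6)[(10) + (2) + (6)] = 18/6 = 3
  <chi_rho, chi_2> = (1/6)[1*(10)*conj(1) + 2*(1)*conj(1) + 3*(2)*conj(-1)]
      = (1/6)[(10) + (2) + (-6)] = 6/6 = 1
  <chi_rho, chi_3> = (1/6)[1*(10)*conj(2) + 2*(1)*conj(-1) + 3*(2)*conj(0)]
      = (1/6)[(20) + (-2) + (0)] = 18/6 = 3
Dimension check: dim(rho) = sum (mult * dim) = 3*1 + 1*1 + 3*2 = 10 = chi_rho(e) = 10.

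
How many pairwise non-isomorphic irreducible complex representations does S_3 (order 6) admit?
3

The number of irreducible complex representations of a finite group equals its number of conjugacy classes. Conjugacy classes in S_3 correspond to cycle types, i.e. partitions of 3; there are p(3) = 3 of them, so S_3 (order 6) has exactly 3 irreducible complex representations.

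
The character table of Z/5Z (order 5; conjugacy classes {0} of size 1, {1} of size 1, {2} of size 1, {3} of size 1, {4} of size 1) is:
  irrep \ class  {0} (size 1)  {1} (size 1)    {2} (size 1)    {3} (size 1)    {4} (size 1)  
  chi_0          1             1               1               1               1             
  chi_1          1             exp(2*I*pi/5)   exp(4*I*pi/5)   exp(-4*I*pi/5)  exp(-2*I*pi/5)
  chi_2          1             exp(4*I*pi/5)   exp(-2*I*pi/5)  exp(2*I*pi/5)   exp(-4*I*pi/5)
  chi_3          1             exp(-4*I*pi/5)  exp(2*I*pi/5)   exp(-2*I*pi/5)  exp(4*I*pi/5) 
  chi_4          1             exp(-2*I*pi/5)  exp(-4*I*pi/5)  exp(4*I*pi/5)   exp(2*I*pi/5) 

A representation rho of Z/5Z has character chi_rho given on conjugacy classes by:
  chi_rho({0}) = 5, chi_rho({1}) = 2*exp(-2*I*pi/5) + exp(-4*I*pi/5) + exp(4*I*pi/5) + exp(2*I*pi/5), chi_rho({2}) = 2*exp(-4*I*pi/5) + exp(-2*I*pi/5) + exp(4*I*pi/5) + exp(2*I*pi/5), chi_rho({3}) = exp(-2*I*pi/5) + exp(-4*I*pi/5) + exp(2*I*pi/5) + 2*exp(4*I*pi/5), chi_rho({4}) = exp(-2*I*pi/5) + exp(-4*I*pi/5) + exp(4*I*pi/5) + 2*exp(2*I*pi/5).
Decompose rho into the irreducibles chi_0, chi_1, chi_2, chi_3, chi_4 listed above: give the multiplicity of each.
Multiplicities: chi_0: 0, chi_1: 1, chi_2: 1, chi_3: 1, chi_4: 2.

Why: Use <chi_rho, chi> = (1/|G|) sum_C |C| * chi_rho(C) * conj(chi(C)) with |G| = 5 for each irreducible chi in the table:
  <chi_rho, chi_0> = (1/5)[1*(5)*conj(1) + 1*(2*exp(-2*I*pi/5) + exp(-4*I*pi/5) + exp(4*I*pi/5) + exp(2*I*pi/5))*conj(1) + 1*(2*exp(-4*I*pi/5) + exp(-2*I*pi/5) + exp(4*I*pi/5) + exp(2*I*pi/5))*conj(1) + 1*(exp(-2*I*pi/5) + exp(-4*I*pi/5) + exp(2*I*pi/5) + 2*exp(4*I*pi/5))*conj(1) + 1*(exp(-2*I*pi/5) + exp(-4*I*pi/5) + exp(4*I*pi/5) + 2*exp(2*I*pi/5))*conj(1)]
      = (1/5)[(5) + (2*exp(-2*I*pi/5) + exp(-4*I*pi/5) + exp(4*I*pi/5) + exp(2*I*pi/5)) + (2*exp(-4*I*pi/5) + exp(-2*I*pi/5) + exp(4*I*pi/5) + exp(2*I*pi/5)) + (exp(-2*I*pi/5) + exp(-4*I*pi/5) + exp(2*I*pi/5) + 2*exp(4*I*pi/5)) + (exp(-2*I*pi/5) + exp(-4*I*pi/5) + exp(4*I*pi/5) + 2*exp(2*I*pi/5))] = 0/5 = 0
  <chi_rho, chi_1> = (1/5)[1*(5)*conj(1) + 1*(2*exp(-2*I*pi/5) + exp(-4*I*pi/5) + exp(4*I*pi/5) + exp(2*I*pi/5))*conj(exp(2*I*pi/5)) + 1*(2*exp(-4*I*pi/5) + exp(-2*I*pi/5) + exp(4*I*pi/5) + exp(2*I*pi/5))*conj(exp(4*I*pi/5)) + 1*(exp(-2*I*pi/5) + exp(-4*I*pi/5) + exp(2*I*pi/5) + 2*exp(4*I*pi/5))*conj(exp(-4*I*pi/5)) + 1*(exp(-2*I*pi/5) + exp(-4*I*pi/5) + exp(4*I*pi/5) + 2*exp(2*I*pi/5))*conj(exp(-2*I*pi/5))]
      = (1/5)[(5) + (1 + 2*exp(-4*I*pi/5) + exp(4*I*pi/5) + exp(2*I*pi/5)) + (1 + exp(-2*I*pi/5) + exp(4*I*pi/5) + 2*exp(2*I*pi/5)) + (1 + 2*exp(-2*I*pi/5) + exp(-4*I*pi/5) + exp(2*I*pi/5)) + (1 + exp(-2*I*pi/5) + exp(-4*I*pi/5) + 2*exp(4*I*pi/5))] = 5/5 = 1
  <chi_rho, chi_2> = (1/5)[1*(5)*conj(1) + 1*(2*exp(-2*I*pi/5) + exp(-4*I*pi/5) + exp(4*I*pi/5) + exp(2*I*pi/5))*conj(exp(4*I*pi/5)) + 1*(2*exp(-4*I*pi/5) + exp(-2*I*pi/5) + exp(4*I*pi/5) + exp(2*I*pi/5))*conj(exp(-2*I*pi/5)) + 1*(exp(-2*I*pi/5) + exp(-4*I*pi/5) + exp(2*I*pi/5) + 2*exp(4*I*pi/5))*conj(exp(2*I*pi/5)) + 1*(exp(-2*I*pi/5) + exp(-4*I*pi/5) + exp(4*I*pi/5) + 2*exp(2*I*pi/5))*conj(exp(-4*I*pi/5))]
      = (1/5)[(5) + (1 + exp(-2*I*pi/5) + exp(2*I*pi/5) + 2*exp(4*I*pi/5)) + (1 + 2*exp(-2*I*pi/5) + exp(-4*I*pi/5) + exp(4*I*pi/5)) + (1 + exp(-4*I*pi/5) + exp(4*I*pi/5) + 2*exp(2*I*pi/5)) + (1 + 2*exp(-4*I*pi/5) + exp(-2*I*pi/5) + exp(2*I*pi/5))] = 5/5 = 1
  <chi_rho, chi_3> = (1/5)[1*(5)*conj(1) + 1*(2*exp(-2*I*pi/5) + exp(-4*I*pi/5) + exp(4*I*pi/5) + exp(2*I*pi/5))*conj(exp(-4*I*pi/5)) + 1*(2*exp(-4*I*pi/5) + exp(-2*I*pi/5) + exp(4*I*pi/5) + exp(2*I*pi/5))*conj(exp(2*I*pi/5)) + 1*(exp(-2*I*pi/5) + exp(-4*I*pi/5) + exp(2*I*pi/5) + 2*exp(4*I*pi/5))*conj(exp(-2*I*pi/5)) + 1*(exp(-2*I*pi/5) + exp(-4*I*pi/5) + exp(4*I*pi/5) + 2*exp(2*I*pi/5))*conj(exp(4*I*pi/5))]
      = (1/5)[(5) + (1 + exp(-2*I*pi/5) + exp(-4*I*pi/5) + 2*exp(2*I*pi/5)) + (1 + exp(-4*I*pi/5) + exp(2*I*pi/5) + 2*exp(4*I*pi/5)) + (1 + 2*exp(-4*I*pi/5) + exp(-2*I*pi/5) + exp(4*I*pi/5)) + (1 + 2*exp(-2*I*pi/5) + exp(4*I*pi/5) + exp(2*I*pi/5))] = 5/5 = 1
  <chi_rho, chi_4> = (1/5)[1*(5)*conj(1) + 1*(2*exp(-2*I*pi/5) + exp(-4*I*pi/5) + exp(4*I*pi/5) + exp(2*I*pi/5))*conj(exp(-2*I*pi/5)) + 1*(2*exp(-4*I*pi/5) + exp(-2*I*pi/5) + exp(4*I*pi/5) + exp(2*I*pi/5))*conj(exp(-4*I*pi/5)) + 1*(exp(-2*I*pi/5) + exp(-4*I*pi/5) + exp(2*I*pi/5) + 2*exp(4*I*pi/5))*conj(exp(4*I*pi/5)) + 1*(exp(-2*I*pi/5) + exp(-4*I*pi/5) + exp(4*I*pi/5) + 2*exp(2*I*pi/5))*conj(exp(2*I*pi/5))]
      = (1/5)[(5) + (2 + exp(-2*I*pi/5) + exp(-4*I*pi/5) + exp(4*I*pi/5)) + (2 + exp(-2*I*pi/5) + exp(-4*I*pi/5) + exp(2*I*pi/5)) + (2 + exp(-2*I*pi/5) + exp(4*I*pi/5) + exp(2*I*pi/5)) + (2 + exp(-4*I*pi/5) + exp(4*I*pi/5) + exp(2*I*pi/5))] = 10/5 = 2
(Exp terms are combined using exp(i*s)*conj(exp(i*t)) = exp(i*(s-t)), and sums of them are collapsed using the identity that for every m > 1 the m distinct m-th roots of unity sum to 0, e.g. 1 + exp(2*I*pi/3) + exp(-2*I*pi/3) = 0.)
Dimension check: dim(rho) = sum (mult * dim) = 0*1 + 1*1 + 1*1 + 1*1 + 2*1 = 5 = chi_rho(e) = 5.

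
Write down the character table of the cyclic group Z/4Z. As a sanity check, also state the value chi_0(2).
Character table of Z/4Z (irreps indexed chi_0,...,chi_3 with chi_k(m) = zeta_4^(k*m), zeta_4 = exp(2*pi*i/4)):
  irrep \ class  {0} (size 1)  {1} (size 1)  {2} (size 1)  {3} (size 1)
  chi_0          1             1             1             1           
  chi_1          1             I             -1            -I          
  chi_2          1             -1            1             -1          
  chi_3          1             -I            -1            I           

Spot check: chi_0(2) = zeta_4^(0*2) = zeta_4^0 = 1.

Derivation: Z/4Z is abelian, so all 4 irreducible complex representations are 1-dimensional. They are given by chi_k(m) = zeta_4^(k*m) for k = 0,...,3. Row orthogonality: sum_m chi_k(m) conj(chi_l(m)) = 4 * [k = l].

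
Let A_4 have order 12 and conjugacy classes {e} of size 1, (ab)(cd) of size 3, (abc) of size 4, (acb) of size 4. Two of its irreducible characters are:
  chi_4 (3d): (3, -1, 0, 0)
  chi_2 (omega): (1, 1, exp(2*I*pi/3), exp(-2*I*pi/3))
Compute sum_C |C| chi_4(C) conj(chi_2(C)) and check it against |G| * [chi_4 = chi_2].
Sum = 0; so <chi_4, chi_2> = 0 (distinct irreducibles are orthogonal).

Solution. Compute term by term over conjugacy classes (|C| * chi_4(C) * conj(chi_2(C))):
  1*(3)*conj(1) + 3*(-1)*conj(1) + 4*(0)*conj(exp(2*I*pi/3)) + 4*(0)*conj(exp(-2*I*pi/3))
  = (3) + (-3) + (0) + (0)
  = 0.
(Exp terms are combined using exp(i*s)*conj(exp(i*t)) = exp(i*(s-t)), and sums of them are collapsed using the identity that for every m > 1 the m distinct m-th roots of unity sum to 0, e.g. 1 + exp(2*I*pi/3) + exp(-2*I*pi/3) = 0.)
Dividing by |G| = 12 gives 0/12 = 0, matching the row-orthogonality relation <chi_4, chi_2> = [chi_4 = chi_2].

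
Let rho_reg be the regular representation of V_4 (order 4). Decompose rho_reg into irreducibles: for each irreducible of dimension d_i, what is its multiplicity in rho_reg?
Each irreducible V_i of dimension d_i appears with multiplicity d_i, i.e. rho_reg = (direct sum over all irreducibles V_i) d_i V_i. The irreducible dimensions for V_4 are 1, 1, 1, 1: 4 irreducibles of dimension 1, each with multiplicity 1. Total dimension 4*1*1 = 4 = |G|.

Derivation: General theorem: in the regular representation of a finite group G, each irreducible appears with multiplicity equal to its dimension. Check: dim(rho_reg) = sum d_i^2 = 1 + 1 + 1 + 1 = 4 = |G|.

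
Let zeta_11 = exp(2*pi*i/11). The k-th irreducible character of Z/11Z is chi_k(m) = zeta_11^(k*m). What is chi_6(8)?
chi_6(8) = zeta_11^48 = exp(8*I*pi/11)

Explanation: chi_6(8) = zeta_11^(6*8) = zeta_11^48. Since zeta_11^11 = 1, this equals zeta_11^4 = exp(2*pi*i*4/11) = exp(8*I*pi/11).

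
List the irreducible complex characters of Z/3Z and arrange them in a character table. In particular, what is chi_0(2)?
Character table of Z/3Z (irreps indexed chi_0,...,chi_2 with chi_k(m) = zeta_3^(k*m), zeta_3 = exp(2*pi*i/3)):
  irrep \ class  {0} (size 1)  {1} (size 1)    {2} (size 1)  
  chi_0          1             1               1             
  chi_1          1             exp(2*I*pi/3)   exp(-2*I*pi/3)
  chi_2          1             exp(-2*I*pi/3)  exp(2*I*pi/3) 

Spot check: chi_0(2) = zeta_3^(0*2) = zeta_3^0 = 1.

Solution. Z/3Z is abelian, so all 3 irreducible complex representations are 1-dimensional. They are given by chi_k(m) = zeta_3^(k*m) for k = 0,...,2. Row orthogonality: sum_m chi_k(m) conj(chi_l(m)) = 3 * [k = l].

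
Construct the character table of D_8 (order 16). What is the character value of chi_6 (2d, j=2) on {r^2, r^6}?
Conjugacy classes: {e} of size 1, {r^4} of size 1, {r^1, r^7} of size 2, {r^2, r^6} of size 2, {r^3, r^5} of size 2, {s, sr^2, ...} of size 4, {sr, sr^3, ...} of size 4.
Character table:
  irrep \ class              {e} (size 1)  {r^4} (size 1)  {r^1, r^7} (size 2)  {r^2, r^6} (size 2)  {r^3, r^5} (size 2)  {s, sr^2, ...} (size 4)  {sr, sr^3, ...} (size 4)
  chi_1 (triv)               1             1               1                    1                    1                    1                        1                       
  chi_2 (sign: r->1, s->-1)  1             1               1                    1                    1                    -1                       -1                      
  chi_3 (r->-1, s->1)        1             1               -1                   1                    -1                   1                        -1                      
  chi_4 (r->-1, s->-1)       1             1               -1                   1                    -1                   -1                       1                       
  chi_5 (2d, j=1)            2             -2              sqrt(2)              0                    -sqrt(2)             0                        0                       
  chi_6 (2d, j=2)            2             2               0                    -2                   0                    0                        0                       
  chi_7 (2d, j=3)            2             -2              -sqrt(2)             0                    sqrt(2)              0                        0                       

Spot check: chi_6 (2d, j=2) on {r^2, r^6} = -2.

D_8 has order 2*8 = 16 with 7 conjugacy classes, hence 7 irreducibles. Sum of squared dims 1 + 1 + 1 + 1 + 4 + 4 + 4 = 16 = |G|. Linear characters come from the abelianisation; the 2-dimensional irreps have character r^k -> 2*cos(2*pi*j*k/8), reflections -> 0.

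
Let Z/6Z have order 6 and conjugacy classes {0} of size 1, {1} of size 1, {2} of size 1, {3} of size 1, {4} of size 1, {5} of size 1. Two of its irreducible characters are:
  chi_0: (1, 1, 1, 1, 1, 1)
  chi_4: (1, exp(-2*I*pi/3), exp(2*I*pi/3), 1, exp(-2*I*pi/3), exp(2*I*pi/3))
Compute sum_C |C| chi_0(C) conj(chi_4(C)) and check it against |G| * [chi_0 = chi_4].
Sum = 0; so <chi_0, chi_4> = 0 (distinct irreducibles are orthogonal).

Argument: Compute term by term over conjugacy classes (|C| * chi_0(C) * conj(chi_4(C))):
  1*(1)*conj(1) + 1*(1)*conj(exp(-2*I*pi/3)) + 1*(1)*conj(exp(2*I*pi/3)) + 1*(1)*conj(1) + 1*(1)*conj(exp(-2*I*pi/3)) + 1*(1)*conj(exp(2*I*pi/3))
  = (1) + (exp(2*I*pi/3)) + (exp(-2*I*pi/3)) + (1) + (exp(2*I*pi/3)) + (exp(-2*I*pi/3))
  = 0.
(Exp terms are combined using exp(i*s)*conj(exp(i*t)) = exp(i*(s-t)), and sums of them are collapsed using the identity that for every m > 1 the m distinct m-th roots of unity sum to 0, e.g. 1 + exp(2*I*pi/3) + exp(-2*I*pi/3) = 0.)
Dividing by |G| = 6 gives 0/6 = 0, matching the row-orthogonality relation <chi_0, chi_4> = [chi_0 = chi_4].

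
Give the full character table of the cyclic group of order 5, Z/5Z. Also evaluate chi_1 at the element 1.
Character table of Z/5Z (irreps indexed chi_0,...,chi_4 with chi_k(m) = zeta_5^(k*m), zeta_5 = exp(2*pi*i/5)):
  irrep \ class  {0} (size 1)  {1} (size 1)    {2} (size 1)    {3} (size 1)    {4} (size 1)  
  chi_0          1             1               1               1               1             
  chi_1          1             exp(2*I*pi/5)   exp(4*I*pi/5)   exp(-4*I*pi/5)  exp(-2*I*pi/5)
  chi_2          1             exp(4*I*pi/5)   exp(-2*I*pi/5)  exp(2*I*pi/5)   exp(-4*I*pi/5)
  chi_3          1             exp(-4*I*pi/5)  exp(2*I*pi/5)   exp(-2*I*pi/5)  exp(4*I*pi/5) 
  chi_4          1             exp(-2*I*pi/5)  exp(-4*I*pi/5)  exp(4*I*pi/5)   exp(2*I*pi/5) 

Spot check: chi_1(1) = zeta_5^(1*1) = zeta_5^1 = exp(2*I*pi/5).

Why: Z/5Z is abelian, so all 5 irreducible complex representations are 1-dimensional. They are given by chi_k(m) = zeta_5^(k*m) for k = 0,...,4. Row orthogonality: sum_m chi_k(m) conj(chi_l(m)) = 5 * [k = l].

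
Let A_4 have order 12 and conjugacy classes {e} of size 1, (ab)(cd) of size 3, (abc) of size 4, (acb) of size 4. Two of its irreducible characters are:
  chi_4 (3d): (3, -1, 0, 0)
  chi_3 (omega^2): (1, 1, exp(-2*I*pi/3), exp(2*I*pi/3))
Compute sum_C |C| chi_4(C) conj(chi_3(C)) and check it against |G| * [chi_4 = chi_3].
Sum = 0; so <chi_4, chi_3> = 0 (distinct irreducibles are orthogonal).

Compute term by term over conjugacy classes (|C| * chi_4(C) * conj(chi_3(C))):
  1*(3)*conj(1) + 3*(-1)*conj(1) + 4*(0)*conj(exp(-2*I*pi/3)) + 4*(0)*conj(exp(2*I*pi/3))
  = (3) + (-3) + (0) + (0)
  = 0.
(Exp terms are combined using exp(i*s)*conj(exp(i*t)) = exp(i*(s-t)), and sums of them are collapsed using the identity that for every m > 1 the m distinct m-th roots of unity sum to 0, e.g. 1 + exp(2*I*pi/3) + exp(-2*I*pi/3) = 0.)
Dividing by |G| = 12 gives 0/12 = 0, matching the row-orthogonality relation <chi_4, chi_3> = [chi_4 = chi_3].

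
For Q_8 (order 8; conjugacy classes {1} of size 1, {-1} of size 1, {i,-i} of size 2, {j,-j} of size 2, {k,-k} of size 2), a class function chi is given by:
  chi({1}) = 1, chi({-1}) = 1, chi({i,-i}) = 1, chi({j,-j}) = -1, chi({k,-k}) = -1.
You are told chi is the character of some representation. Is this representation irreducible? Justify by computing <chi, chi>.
Irreducible: <chi, chi> = 1.

Reasoning: <chi, chi> = (1/|G|) sum_C |C| * |chi(C)|^2 = (1/8)[1*|1|^2 + 1*|1|^2 + 2*|1|^2 + 2*|-1|^2 + 2*|-1|^2]
  = (1/8)[(1) + (1) + (2) + (2) + (2)] = 8/8 = 1.
A character is irreducible iff <chi, chi> = 1, so this representation is irreducible.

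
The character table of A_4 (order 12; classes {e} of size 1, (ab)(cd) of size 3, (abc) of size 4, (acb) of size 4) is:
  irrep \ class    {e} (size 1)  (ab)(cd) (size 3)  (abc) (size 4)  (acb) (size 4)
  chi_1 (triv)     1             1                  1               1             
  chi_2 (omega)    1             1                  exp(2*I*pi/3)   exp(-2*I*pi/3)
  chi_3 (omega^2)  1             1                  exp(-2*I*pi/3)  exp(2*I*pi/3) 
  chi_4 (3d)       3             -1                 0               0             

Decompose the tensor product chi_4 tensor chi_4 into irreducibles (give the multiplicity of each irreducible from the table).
chi_4 tensor chi_4 = chi_1 + chi_2 + chi_3 + 2*chi_4 (all other irreducibles have multiplicity 0).

Reasoning: The character of a tensor product is the pointwise product (chi_4 * chi_4)(C) = chi_4(C) * chi_4(C):
  {e}: (3)*(3), (ab)(cd): (-1)*(-1), (abc): (0)*(0), (acb): (0)*(0)
so (chi_4 * chi_4) takes values
  {e} -> 9, (ab)(cd) -> 1, (abc) -> 0, (acb) -> 0.
Now take the inner product of this character with each irreducible chi from the table, <chi_4*chi_4, chi> = (1/12) sum_C |C| (chi_4*chi_4)(C) conj(chi(C)):
  <chi_4*chi_4, chi_1> = (1/12)[1*(9)*conj(1) + 3*(1)*conj(1) + 4*(0)*conj(1) + 4*(0)*conj(1)]
      = (1/12)[(9) + (3) + (0) + (0)] = 12/12 = 1
  <chi_4*chi_4, chi_2> = (1/12)[1*(9)*conj(1) + 3*(1)*conj(1) + 4*(0)*conj(exp(2*I*pi/3)) + 4*(0)*conj(exp(-2*I*pi/3))]
      = (1/12)[(9) + (3) + (0) + (0)] = 12/12 = 1
  <chi_4*chi_4, chi_3> = (1/12)[1*(9)*conj(1) + 3*(1)*conj(1) + 4*(0)*conj(exp(-2*I*pi/3)) + 4*(0)*conj(exp(2*I*pi/3))]
      = (1/12)[(9) + (3) + (0) + (0)] = 12/12 = 1
  <chi_4*chi_4, chi_4> = (1/12)[1*(9)*conj(3) + 3*(1)*conj(-1) + 4*(0)*conj(0) + 4*(0)*conj(0)]
      = (1/12)[(27) + (-3) + (0) + (0)] = 24/12 = 2
(Exp terms are combined using exp(i*s)*conj(exp(i*t)) = exp(i*(s-t)), and sums of them are collapsed using the identity that for every m > 1 the m distinct m-th roots of unity sum to 0, e.g. 1 + exp(2*I*pi/3) + exp(-2*I*pi/3) = 0.)
Hence the multiplicities are chi_1: 1, chi_2: 1, chi_3: 1, chi_4: 2. Dimension check: dim(chi_4)*dim(chi_4) = 3*3 = 9 and sum (mult * dim) = 1*1 + 1*1 + 1*1 + 2*3 = 9.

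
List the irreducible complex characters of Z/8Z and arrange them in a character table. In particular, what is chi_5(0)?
Character table of Z/8Z (irreps indexed chi_0,...,chi_7 with chi_k(m) = zeta_8^(k*m), zeta_8 = exp(2*pi*i/8)):
  irrep \ class  {0} (size 1)  {1} (size 1)    {2} (size 1)  {3} (size 1)    {4} (size 1)  {5} (size 1)    {6} (size 1)  {7} (size 1)  
  chi_0          1             1               1             1               1             1               1             1             
  chi_1          1             exp(I*pi/4)     I             exp(3*I*pi/4)   -1            exp(-3*I*pi/4)  -I            exp(-I*pi/4)  
  chi_2          1             I               -1            -I              1             I               -1            -I            
  chi_3          1             exp(3*I*pi/4)   -I            exp(I*pi/4)     -1            exp(-I*pi/4)    I             exp(-3*I*pi/4)
  chi_4          1             -1              1             -1              1             -1              1             -1            
  chi_5          1             exp(-3*I*pi/4)  I             exp(-I*pi/4)    -1            exp(I*pi/4)     -I            exp(3*I*pi/4) 
  chi_6          1             -I              -1            I               1             -I              -1            I             
  chi_7          1             exp(-I*pi/4)    -I            exp(-3*I*pi/4)  -1            exp(3*I*pi/4)   I             exp(I*pi/4)   

Spot check: chi_5(0) = zeta_8^(5*0) = zeta_8^0 = 1.

Derivation: Z/8Z is abelian, so all 8 irreducible complex representations are 1-dimensional. They are given by chi_k(m) = zeta_8^(k*m) for k = 0,...,7. Row orthogonality: sum_m chi_k(m) conj(chi_l(m)) = 8 * [k = l].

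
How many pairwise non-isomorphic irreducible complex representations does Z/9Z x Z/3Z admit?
27

Proof sketch: The number of irreducible complex representations of a finite group equals its number of conjugacy classes. Z/9Z x Z/3Z is abelian of order 27, so every element is its own conjugacy class: 27 classes, so Z/9Z x Z/3Z (order 27) has exactly 27 irreducible complex representations.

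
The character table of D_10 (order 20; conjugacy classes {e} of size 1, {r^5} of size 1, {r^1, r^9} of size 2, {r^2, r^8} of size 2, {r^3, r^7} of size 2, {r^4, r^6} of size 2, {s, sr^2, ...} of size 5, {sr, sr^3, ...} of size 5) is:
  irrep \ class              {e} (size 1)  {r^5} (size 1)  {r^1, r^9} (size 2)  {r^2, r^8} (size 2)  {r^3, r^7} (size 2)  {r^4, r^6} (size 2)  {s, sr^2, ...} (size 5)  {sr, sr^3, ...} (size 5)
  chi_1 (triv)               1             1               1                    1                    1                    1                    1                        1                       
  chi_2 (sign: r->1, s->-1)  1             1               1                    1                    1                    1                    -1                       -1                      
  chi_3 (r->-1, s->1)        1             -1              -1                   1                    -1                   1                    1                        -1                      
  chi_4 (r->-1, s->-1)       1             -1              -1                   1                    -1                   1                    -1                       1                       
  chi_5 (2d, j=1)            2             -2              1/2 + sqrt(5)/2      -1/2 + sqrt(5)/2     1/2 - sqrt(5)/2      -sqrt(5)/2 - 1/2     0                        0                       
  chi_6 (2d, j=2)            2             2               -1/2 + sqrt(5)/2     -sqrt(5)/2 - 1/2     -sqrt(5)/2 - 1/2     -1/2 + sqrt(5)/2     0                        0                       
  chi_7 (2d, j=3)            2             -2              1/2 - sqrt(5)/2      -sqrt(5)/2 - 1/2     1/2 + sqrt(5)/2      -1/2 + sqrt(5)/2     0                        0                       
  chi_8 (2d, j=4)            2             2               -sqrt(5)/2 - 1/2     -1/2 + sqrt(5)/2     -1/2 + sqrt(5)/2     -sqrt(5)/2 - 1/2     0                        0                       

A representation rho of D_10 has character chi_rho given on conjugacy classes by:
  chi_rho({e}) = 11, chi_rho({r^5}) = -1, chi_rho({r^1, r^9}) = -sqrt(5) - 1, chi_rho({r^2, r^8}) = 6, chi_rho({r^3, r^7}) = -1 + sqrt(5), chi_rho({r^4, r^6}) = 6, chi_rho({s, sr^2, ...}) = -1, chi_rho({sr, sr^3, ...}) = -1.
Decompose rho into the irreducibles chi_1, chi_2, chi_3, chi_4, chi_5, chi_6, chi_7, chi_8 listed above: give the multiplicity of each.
Multiplicities: chi_1: 1, chi_2: 2, chi_3: 2, chi_4: 2, chi_5: 0, chi_6: 0, chi_7: 1, chi_8: 1.

Working: Use <chi_rho, chi> = (1/|G|) sum_C |C| * chi_rho(C) * conj(chi(C)) with |G| = 20 for each irreducible chi in the table:
  <chi_rho, chi_1> = (1/20)[1*(11)*conj(1) + 1*(-1)*conj(1) + 2*(-sqrt(5) - 1)*conj(1) + 2*(6)*conj(1) + 2*(-1 + sqrt(5))*conj(1) + 2*(6)*conj(1) + 5*(-1)*conj(1) + 5*(-1)*conj(1)]
      = (1/20)[(11) + (-1) + (-2*sqrt(5) - 2) + (12) + (-2 + 2*sqrt(5)) + (12) + (-5) + (-5)] = 20/20 = 1
  <chi_rho, chi_2> = (1/20)[1*(11)*conj(1) + 1*(-1)*conj(1) + 2*(-sqrt(5) - 1)*conj(1) + 2*(6)*conj(1) + 2*(-1 + sqrt(5))*conj(1) + 2*(6)*conj(1) + 5*(-1)*conj(-1) + 5*(-1)*conj(-1)]
      = (1/20)[(11) + (-1) + (-2*sqrt(5) - 2) + (12) + (-2 + 2*sqrt(5)) + (12) + (5) + (5)] = 40/20 = 2
  <chi_rho, chi_3> = (1/20)[1*(11)*conj(1) + 1*(-1)*conj(-1) + 2*(-sqrt(5) - 1)*conj(-1) + 2*(6)*conj(1) + 2*(-1 + sqrt(5))*conj(-1) + 2*(6)*conj(1) + 5*(-1)*conj(1) + 5*(-1)*conj(-1)]
      = (1/20)[(11) + (1) + (2 + 2*sqrt(5)) + (12) + (2 - 2*sqrt(5)) + (12) + (-5) + (5)] = 40/20 = 2
  <chi_rho, chi_4> = (1/20)[1*(11)*conj(1) + 1*(-1)*conj(-1) + 2*(-sqrt(5) - 1)*conj(-1) + 2*(6)*conj(1) + 2*(-1 + sqrt(5))*conj(-1) + 2*(6)*conj(1) + 5*(-1)*conj(-1) + 5*(-1)*conj(1)]
      = (1/20)[(11) + (1) + (2 + 2*sqrt(5)) + (12) + (2 - 2*sqrt(5)) + (12) + (5) + (-5)] = 40/20 = 2
  <chi_rho, chi_5> = (1/20)[1*(11)*conj(2) + 1*(-1)*conj(-2) + 2*(-sqrt(5) - 1)*conj(1/2 + sqrt(5)/2) + 2*(6)*conj(-1/2 + sqrt(5)/2) + 2*(-1 + sqrt(5))*conj(1/2 - sqrt(5)/2) + 2*(6)*conj(-sqrt(5)/2 - 1/2) + 5*(-1)*conj(0) + 5*(-1)*conj(0)]
      = (1/20)[(22) + (2) + (-6 - 2*sqrt(5)) + (-6 + 6*sqrt(5)) + (-6 + 2*sqrt(5)) + (-6*sqrt(5) - 6) + (0) + (0)] = 0/20 = 0
  <chi_rho, chi_6> = (1/20)[1*(11)*conj(2) + 1*(-1)*conj(2) + 2*(-sqrt(5) - 1)*conj(-1/2 + sqrt(5)/2) + 2*(6)*conj(-sqrt(5)/2 - 1/2) + 2*(-1 + sqrt(5))*conj(-sqrt(5)/2 - 1/2) + 2*(6)*conj(-1/2 + sqrt(5)/2) + 5*(-1)*conj(0) + 5*(-1)*conj(0)]
      = (1/20)[(22) + (-2) + (-4) + (-6*sqrt(5) - 6) + (-4) + (-6 + 6*sqrt(5)) + (0) + (0)] = 0/20 = 0
  <chi_rho, chi_7> = (1/20)[1*(11)*conj(2) + 1*(-1)*conj(-2) + 2*(-sqrt(5) - 1)*conj(1/2 - sqrt(5)/2) + 2*(6)*conj(-sqrt(5)/2 - 1/2) + 2*(-1 + sqrt(5))*conj(1/2 + sqrt(5)/2) + 2*(6)*conj(-1/2 + sqrt(5)/2) + 5*(-1)*conj(0) + 5*(-1)*conj(0)]
      = (1/20)[(22) + (2) + (4) + (-6*sqrt(5) - 6) + (4) + (-6 + 6*sqrt(5)) + (0) + (0)] = 20/20 = 1
  <chi_rho, chi_8> = (1/20)[1*(11)*conj(2) + 1*(-1)*conj(2) + 2*(-sqrt(5) - 1)*conj(-sqrt(5)/2 - 1/2) + 2*(6)*conj(-1/2 + sqrt(5)/2) + 2*(-1 + sqrt(5))*conj(-1/2 + sqrt(5)/2) + 2*(6)*conj(-sqrt(5)/2 - 1/2) + 5*(-1)*conj(0) + 5*(-1)*conj(0)]
      = (1/20)[(22) + (-2) + (2*sqrt(5) + 6) + (-6 + 6*sqrt(5)) + (6 - 2*sqrt(5)) + (-6*sqrt(5) - 6) + (0) + (0)] = 20/20 = 1
Dimension check: dim(rho) = sum (mult * dim) = 1*1 + 2*1 + 2*1 + 2*1 + 0*2 + 0*2 + 1*2 + 1*2 = 11 = chi_rho(e) = 11.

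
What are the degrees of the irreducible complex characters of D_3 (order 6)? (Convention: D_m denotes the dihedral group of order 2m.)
Dimensions: 1, 1, 2

Justification: There are 3 irreducibles (= number of conjugacy classes). Their dimensions d_i satisfy sum d_i^2 = |G| = 6: 1 + 1 + 4 = 6.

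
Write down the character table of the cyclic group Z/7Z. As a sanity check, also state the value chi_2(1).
Character table of Z/7Z (irreps indexed chi_0,...,chi_6 with chi_k(m) = zeta_7^(k*m), zeta_7 = exp(2*pi*i/7)):
  irrep \ class  {0} (size 1)  {1} (size 1)    {2} (size 1)    {3} (size 1)    {4} (size 1)    {5} (size 1)    {6} (size 1)  
  chi_0          1             1               1               1               1               1               1             
  chi_1          1             exp(2*I*pi/7)   exp(4*I*pi/7)   exp(6*I*pi/7)   exp(-6*I*pi/7)  exp(-4*I*pi/7)  exp(-2*I*pi/7)
  chi_2          1             exp(4*I*pi/7)   exp(-6*I*pi/7)  exp(-2*I*pi/7)  exp(2*I*pi/7)   exp(6*I*pi/7)   exp(-4*I*pi/7)
  chi_3          1             exp(6*I*pi/7)   exp(-2*I*pi/7)  exp(4*I*pi/7)   exp(-4*I*pi/7)  exp(2*I*pi/7)   exp(-6*I*pi/7)
  chi_4          1             exp(-6*I*pi/7)  exp(2*I*pi/7)   exp(-4*I*pi/7)  exp(4*I*pi/7)   exp(-2*I*pi/7)  exp(6*I*pi/7) 
  chi_5          1             exp(-4*I*pi/7)  exp(6*I*pi/7)   exp(2*I*pi/7)   exp(-2*I*pi/7)  exp(-6*I*pi/7)  exp(4*I*pi/7) 
  chi_6          1             exp(-2*I*pi/7)  exp(-4*I*pi/7)  exp(-6*I*pi/7)  exp(6*I*pi/7)   exp(4*I*pi/7)   exp(2*I*pi/7) 

Spot check: chi_2(1) = zeta_7^(2*1) = zeta_7^2 = exp(4*I*pi/7).

Argument: Z/7Z is abelian, so all 7 irreducible complex representations are 1-dimensional. They are given by chi_k(m) = zeta_7^(k*m) for k = 0,...,6. Row orthogonality: sum_m chi_k(m) conj(chi_l(m)) = 7 * [k = l].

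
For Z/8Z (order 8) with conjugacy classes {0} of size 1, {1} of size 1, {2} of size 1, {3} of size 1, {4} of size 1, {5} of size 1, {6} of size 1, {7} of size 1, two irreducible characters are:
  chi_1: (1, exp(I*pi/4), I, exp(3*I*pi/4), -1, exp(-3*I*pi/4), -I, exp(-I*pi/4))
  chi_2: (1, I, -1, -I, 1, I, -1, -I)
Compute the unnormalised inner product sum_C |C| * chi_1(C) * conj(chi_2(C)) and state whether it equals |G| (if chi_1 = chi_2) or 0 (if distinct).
Sum = 0; so <chi_1, chi_2> = 0 (distinct irreducibles are orthogonal).

Justification: Compute term by term over conjugacy classes (|C| * chi_1(C) * conj(chi_2(C))):
  1*(1)*conj(1) + 1*(exp(I*pi/4))*conj(I) + 1*(I)*conj(-1) + 1*(exp(3*I*pi/4))*conj(-I) + 1*(-1)*conj(1) + 1*(exp(-3*I*pi/4))*conj(I) + 1*(-I)*conj(-1) + 1*(exp(-I*pi/4))*conj(-I)
  = (1) + (-exp(3*I*pi/4)) + (-I) + (exp(-3*I*pi/4)) + (-1) + (-exp(-I*pi/4)) + (I) + (exp(I*pi/4))
  = 0.
(Exp terms are combined using exp(i*s)*conj(exp(i*t)) = exp(i*(s-t)), and sums of them are collapsed using the identity that for every m > 1 the m distinct m-th roots of unity sum to 0, e.g. 1 + exp(2*I*pi/3) + exp(-2*I*pi/3) = 0.)
Dividing by |G| = 8 gives 0/8 = 0, matching the row-orthogonality relation <chi_1, chi_2> = [chi_1 = chi_2].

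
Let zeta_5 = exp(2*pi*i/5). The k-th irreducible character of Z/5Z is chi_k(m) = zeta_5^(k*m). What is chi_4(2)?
chi_4(2) = zeta_5^8 = exp(-4*I*pi/5)

Working: chi_4(2) = zeta_5^(4*2) = zeta_5^8. Since zeta_5^5 = 1, this equals zeta_5^3 = exp(2*pi*i*3/5) = exp(-4*I*pi/5).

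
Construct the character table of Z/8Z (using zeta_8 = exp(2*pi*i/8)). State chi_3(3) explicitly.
Character table of Z/8Z (irreps indexed chi_0,...,chi_7 with chi_k(m) = zeta_8^(k*m), zeta_8 = exp(2*pi*i/8)):
  irrep \ class  {0} (size 1)  {1} (size 1)    {2} (size 1)  {3} (size 1)    {4} (size 1)  {5} (size 1)    {6} (size 1)  {7} (size 1)  
  chi_0          1             1               1             1               1             1               1             1             
  chi_1          1             exp(I*pi/4)     I             exp(3*I*pi/4)   -1            exp(-3*I*pi/4)  -I            exp(-I*pi/4)  
  chi_2          1             I               -1            -I              1             I               -1            -I            
  chi_3          1             exp(3*I*pi/4)   -I            exp(I*pi/4)     -1            exp(-I*pi/4)    I             exp(-3*I*pi/4)
  chi_4          1             -1              1             -1              1             -1              1             -1            
  chi_5          1             exp(-3*I*pi/4)  I             exp(-I*pi/4)    -1            exp(I*pi/4)     -I            exp(3*I*pi/4) 
  chi_6          1             -I              -1            I               1             -I              -1            I             
  chi_7          1             exp(-I*pi/4)    -I            exp(-3*I*pi/4)  -1            exp(3*I*pi/4)   I             exp(I*pi/4)   

Spot check: chi_3(3) = zeta_8^(3*3) = zeta_8^9 = exp(I*pi/4).

Explanation: Z/8Z is abelian, so all 8 irreducible complex representations are 1-dimensional. They are given by chi_k(m) = zeta_8^(k*m) for k = 0,...,7. Row orthogonality: sum_m chi_k(m) conj(chi_l(m)) = 8 * [k = l].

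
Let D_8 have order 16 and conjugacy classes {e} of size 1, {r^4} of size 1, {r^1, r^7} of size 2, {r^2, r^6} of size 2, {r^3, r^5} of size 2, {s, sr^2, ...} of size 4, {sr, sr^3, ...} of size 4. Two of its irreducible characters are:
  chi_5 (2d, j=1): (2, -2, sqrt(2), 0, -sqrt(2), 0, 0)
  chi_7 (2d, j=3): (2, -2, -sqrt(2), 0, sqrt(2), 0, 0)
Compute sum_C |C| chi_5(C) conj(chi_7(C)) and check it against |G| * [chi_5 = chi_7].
Sum = 0; so <chi_5, chi_7> = 0 (distinct irreducibles are orthogonal).

Compute term by term over conjugacy classes (|C| * chi_5(C) * conj(chi_7(C))):
  1*(2)*conj(2) + 1*(-2)*conj(-2) + 2*(sqrt(2))*conj(-sqrt(2)) + 2*(0)*conj(0) + 2*(-sqrt(2))*conj(sqrt(2)) + 4*(0)*conj(0) + 4*(0)*conj(0)
  = (4) + (4) + (-4) + (0) + (-4) + (0) + (0)
  = 0.
Dividing by |G| = 16 gives 0/16 = 0, matching the row-orthogonality relation <chi_5, chi_7> = [chi_5 = chi_7].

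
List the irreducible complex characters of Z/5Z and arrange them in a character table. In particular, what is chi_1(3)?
Character table of Z/5Z (irreps indexed chi_0,...,chi_4 with chi_k(m) = zeta_5^(k*m), zeta_5 = exp(2*pi*i/5)):
  irrep \ class  {0} (size 1)  {1} (size 1)    {2} (size 1)    {3} (size 1)    {4} (size 1)  
  chi_0          1             1               1               1               1             
  chi_1          1             exp(2*I*pi/5)   exp(4*I*pi/5)   exp(-4*I*pi/5)  exp(-2*I*pi/5)
  chi_2          1             exp(4*I*pi/5)   exp(-2*I*pi/5)  exp(2*I*pi/5)   exp(-4*I*pi/5)
  chi_3          1             exp(-4*I*pi/5)  exp(2*I*pi/5)   exp(-2*I*pi/5)  exp(4*I*pi/5) 
  chi_4          1             exp(-2*I*pi/5)  exp(-4*I*pi/5)  exp(4*I*pi/5)   exp(2*I*pi/5) 

Spot check: chi_1(3) = zeta_5^(1*3) = zeta_5^3 = exp(-4*I*pi/5).

Proof sketch: Z/5Z is abelian, so all 5 irreducible complex representations are 1-dimensional. They are given by chi_k(m) = zeta_5^(k*m) for k = 0,...,4. Row orthogonality: sum_m chi_k(m) conj(chi_l(m)) = 5 * [k = l].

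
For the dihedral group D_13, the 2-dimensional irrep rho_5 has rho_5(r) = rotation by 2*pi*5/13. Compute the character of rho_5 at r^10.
chi_{rho_5}(r^10) = 2*cos(2*pi*5*10/13) = 2*cos(4*pi/13)

rho_5(r^10) is rotation by angle 2*pi*5*10/13, whose trace is 2*cos(2*pi*5*10/13) = 2*cos(4*pi/13).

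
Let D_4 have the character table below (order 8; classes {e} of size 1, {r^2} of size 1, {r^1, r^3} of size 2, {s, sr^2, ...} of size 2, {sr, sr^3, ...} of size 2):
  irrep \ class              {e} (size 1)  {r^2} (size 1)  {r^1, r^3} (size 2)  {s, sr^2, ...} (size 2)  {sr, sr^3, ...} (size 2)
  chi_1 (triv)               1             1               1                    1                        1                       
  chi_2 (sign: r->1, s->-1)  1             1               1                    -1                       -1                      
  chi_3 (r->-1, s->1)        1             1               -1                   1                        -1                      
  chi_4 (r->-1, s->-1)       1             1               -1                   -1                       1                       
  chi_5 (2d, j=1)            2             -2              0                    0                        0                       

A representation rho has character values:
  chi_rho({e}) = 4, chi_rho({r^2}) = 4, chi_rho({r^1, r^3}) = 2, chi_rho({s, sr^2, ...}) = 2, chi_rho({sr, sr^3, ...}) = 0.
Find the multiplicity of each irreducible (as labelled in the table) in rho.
Multiplicities: chi_1: 2, chi_2: 1, chi_3: 1, chi_4: 0, chi_5: 0.

Proof sketch: Use <chi_rho, chi> = (1/|G|) sum_C |C| * chi_rho(C) * conj(chi(C)) with |G| = 8 for each irreducible chi in the table:
  <chi_rho, chi_1> = (1/8)[1*(4)*conj(1) + 1*(4)*conj(1) + 2*(2)*conj(1) + 2*(2)*conj(1) + 2*(0)*conj(1)]
      = (1/8)[(4) + (4) + (4) + (4) + (0)] = 16/8 = 2
  <chi_rho, chi_2> = (1/8)[1*(4)*conj(1) + 1*(4)*conj(1) + 2*(2)*conj(1) + 2*(2)*conj(-1) + 2*(0)*conj(-1)]
      = (1/8)[(4) + (4) + (4) + (-4) + (0)] = 8/8 = 1
  <chi_rho, chi_3> = (1/8)[1*(4)*conj(1) + 1*(4)*conj(1) + 2*(2)*conj(-1) + 2*(2)*conj(1) + 2*(0)*conj(-1)]
      = (1/8)[(4) + (4) + (-4) + (4) + (0)] = 8/8 = 1
  <chi_rho, chi_4> = (1/8)[1*(4)*conj(1) + 1*(4)*conj(1) + 2*(2)*conj(-1) + 2*(2)*conj(-1) + 2*(0)*conj(1)]
      = (1/8)[(4) + (4) + (-4) + (-4) + (0)] = 0/8 = 0
  <chi_rho, chi_5> = (1/8)[1*(4)*conj(2) + 1*(4)*conj(-2) + 2*(2)*conj(0) + 2*(2)*conj(0) + 2*(0)*conj(0)]
      = (1/8)[(8) + (-8) + (0) + (0) + (0)] = 0/8 = 0
Dimension check: dim(rho) = sum (mult * dim) = 2*1 + 1*1 + 1*1 + 0*1 + 0*2 = 4 = chi_rho(e) = 4.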